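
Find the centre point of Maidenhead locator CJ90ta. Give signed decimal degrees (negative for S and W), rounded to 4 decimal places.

0.0208, -120.3750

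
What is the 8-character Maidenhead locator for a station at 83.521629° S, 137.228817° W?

Shift to the Maidenhead origin (180°W, 90°S): lon 42.77118, lat 6.47837.
Field: lon ⌊42.77118/20⌋ = 2 → C; lat ⌊6.47837/10⌋ = 0 → A.
Square: lon ⌊2.77118/2⌋ = 1; lat ⌊6.47837/1⌋ = 6.
Subsquare: lon ⌊0.77118/0.0833333⌋ = 9 → j; lat ⌊0.47837/0.0416667⌋ = 11 → l.
Extended square: lon ⌊0.02118/0.00833333⌋ = 2; lat ⌊0.02004/0.00416667⌋ = 4.

CA16jl24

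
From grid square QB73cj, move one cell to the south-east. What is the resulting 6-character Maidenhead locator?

QB73di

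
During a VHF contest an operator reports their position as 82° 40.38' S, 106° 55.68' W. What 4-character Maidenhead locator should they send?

DA67

Add 180° to longitude and 90° to latitude: 73.07, 7.33.
Field: 73.07/20 → 3 → D, 7.33/10 → 0 → A; chars DA.
Square: 13.07/2 → 6, 7.33/1 → 7; chars 67.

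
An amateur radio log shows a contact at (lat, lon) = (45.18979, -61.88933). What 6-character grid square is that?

Shift to the Maidenhead origin (180°W, 90°S): lon 118.1107, lat 135.1898.
Field: 118.1107/20 → 5 → F, 135.1898/10 → 13 → N; chars FN.
Square: 18.1107/2 → 9, 5.1898/1 → 5; chars 95.
Subsquare: 0.1107/0.0833333 → 1 → b, 0.1898/0.0416667 → 4 → e; chars be.

FN95be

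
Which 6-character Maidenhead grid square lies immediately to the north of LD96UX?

LD97ua

Latitude subsquare x = 23; +1 → 24, wraps to 0 = a, carry into square.
Latitude square 6; +1 → 7.
The longitude characters are unchanged.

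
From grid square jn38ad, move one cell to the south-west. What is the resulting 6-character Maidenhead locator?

Longitude subsquare a = 0; −1 → -1, wraps to 23 = x, carry into square.
Longitude square 3; −1 → 2.
Latitude subsquare d = 3; −1 → 2 = c.

JN28xc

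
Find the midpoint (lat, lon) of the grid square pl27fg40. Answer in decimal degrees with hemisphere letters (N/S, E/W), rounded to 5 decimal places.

Field P=15, L=11: +15·20° lon, +11·10° lat → SW at lon 120°, lat 20°.
Square 2, 7: +2·2° lon, +7·1° lat → SW at lon 124°, lat 27°.
Subsquare f=5, g=6: +5·0.0833333° lon, +6·0.0416667° lat → SW at lon 124.417°, lat 27.25°.
Extended square 4, 0: +4·0.00833333° lon, +0·0.00416667° lat → SW at lon 124.45°, lat 27.25°.
Cell spans 0.00833333° lon × 0.00416667° lat. Centre is SW corner plus half of each.
latitude 27.25208° N, longitude 124.45417° E.

27.25208° N, 124.45417° E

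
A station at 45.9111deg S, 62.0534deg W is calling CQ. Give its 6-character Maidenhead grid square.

FE84xc

Offset from 180°W / 90°S: lon 117.9466°, lat 44.0889°.
Field (20°×10°, letters A–R): lon ⌊117.9466/20⌋ = 5 → F; lat ⌊44.0889/10⌋ = 4 → E.
Square (2°×1°, digits 0–9): lon ⌊17.9466/2⌋ = 8; lat ⌊4.0889/1⌋ = 4.
Subsquare (5′×2.5′, letters a–x): lon ⌊1.9466/0.0833333⌋ = 23 → x; lat ⌊0.0889/0.0416667⌋ = 2 → c.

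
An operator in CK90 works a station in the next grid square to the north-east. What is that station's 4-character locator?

Longitude square 9; +1 → 10, wraps to 0, carry into field.
Longitude field C = 2; +1 → 3 = D.
Latitude square 0; +1 → 1.

DK01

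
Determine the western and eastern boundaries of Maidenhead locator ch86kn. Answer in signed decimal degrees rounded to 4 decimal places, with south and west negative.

-123.1667, -123.0833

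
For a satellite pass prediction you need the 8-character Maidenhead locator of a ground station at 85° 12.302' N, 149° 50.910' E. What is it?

QR45we19

Shift to the Maidenhead origin (180°W, 90°S): lon 329.84850, lat 175.20503.
Field (20°×10°, letters A–R): lon ⌊329.84850/20⌋ = 16 → Q; lat ⌊175.20503/10⌋ = 17 → R.
Square (2°×1°, digits 0–9): lon ⌊9.84850/2⌋ = 4; lat ⌊5.20503/1⌋ = 5.
Subsquare (5′×2.5′, letters a–x): lon ⌊1.84850/0.0833333⌋ = 22 → w; lat ⌊0.20503/0.0416667⌋ = 4 → e.
Extended square (30″×15″, digits 0–9): lon ⌊0.01517/0.00833333⌋ = 1; lat ⌊0.03837/0.00416667⌋ = 9.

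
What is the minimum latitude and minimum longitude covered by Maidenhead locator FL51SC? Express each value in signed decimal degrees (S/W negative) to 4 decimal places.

21.0833, -68.5000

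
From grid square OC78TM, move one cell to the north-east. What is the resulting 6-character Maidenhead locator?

OC78un

Longitude subsquare t = 19; +1 → 20 = u.
Latitude subsquare m = 12; +1 → 13 = n.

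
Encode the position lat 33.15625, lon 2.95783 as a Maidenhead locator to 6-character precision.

JM13ld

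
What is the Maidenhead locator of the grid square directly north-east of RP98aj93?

RP98bj04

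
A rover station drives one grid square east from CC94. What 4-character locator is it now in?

DC04

Longitude square 9; +1 → 10, wraps to 0, carry into field.
Longitude field C = 2; +1 → 3 = D.
The latitude characters are unchanged.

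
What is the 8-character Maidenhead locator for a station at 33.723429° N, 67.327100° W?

FM63ir03

Shift to the Maidenhead origin (180°W, 90°S): lon 112.67290, lat 123.72343.
Field (20°×10°, letters A–R): 112.67290/20 → 5 → F, 123.72343/10 → 12 → M; chars FM.
Square (2°×1°, digits 0–9): 12.67290/2 → 6, 3.72343/1 → 3; chars 63.
Subsquare (5′×2.5′, letters a–x): 0.67290/0.0833333 → 8 → i, 0.72343/0.0416667 → 17 → r; chars ir.
Extended square (30″×15″, digits 0–9): 0.00623/0.00833333 → 0, 0.01510/0.00416667 → 3; chars 03.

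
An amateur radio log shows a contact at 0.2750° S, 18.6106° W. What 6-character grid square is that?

II09qr

Offset from 180°W / 90°S: lon 161.3894°, lat 89.7250°.
Field: lon ⌊161.3894/20⌋ = 8 → I; lat ⌊89.7250/10⌋ = 8 → I.
Square: lon ⌊1.3894/2⌋ = 0; lat ⌊9.7250/1⌋ = 9.
Subsquare: lon ⌊1.3894/0.0833333⌋ = 16 → q; lat ⌊0.7250/0.0416667⌋ = 17 → r.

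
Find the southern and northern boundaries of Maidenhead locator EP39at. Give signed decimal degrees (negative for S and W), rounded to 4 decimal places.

Field E=4, P=15: +4·20° lon, +15·10° lat → SW at lon -100°, lat 60°.
Square 3, 9: +3·2° lon, +9·1° lat → SW at lon -94°, lat 69°.
Subsquare a=0, t=19: +0·0.0833333° lon, +19·0.0416667° lat → SW at lon -94°, lat 69.7917°.
Cell spans 0.0833333° lon × 0.0416667° lat.
south 69.7917, north 69.8333.

69.7917, 69.8333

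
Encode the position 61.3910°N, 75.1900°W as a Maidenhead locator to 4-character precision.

Shift to the Maidenhead origin (180°W, 90°S): lon 104.81, lat 151.39.
Field: lon ⌊104.81/20⌋ = 5 → F; lat ⌊151.39/10⌋ = 15 → P.
Square: lon ⌊4.81/2⌋ = 2; lat ⌊1.39/1⌋ = 1.

FP21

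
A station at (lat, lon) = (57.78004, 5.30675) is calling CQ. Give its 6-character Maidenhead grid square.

JO27ps

Offset from 180°W / 90°S: lon 185.3067°, lat 147.7800°.
Field: lon ⌊185.3067/20⌋ = 9 → J; lat ⌊147.7800/10⌋ = 14 → O.
Square: lon ⌊5.3067/2⌋ = 2; lat ⌊7.7800/1⌋ = 7.
Subsquare: lon ⌊1.3067/0.0833333⌋ = 15 → p; lat ⌊0.7800/0.0416667⌋ = 18 → s.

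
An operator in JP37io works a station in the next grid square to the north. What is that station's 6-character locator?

Latitude subsquare o = 14; +1 → 15 = p.
The longitude characters are unchanged.

JP37ip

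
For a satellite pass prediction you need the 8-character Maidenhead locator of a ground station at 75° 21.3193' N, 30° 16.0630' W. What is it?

HQ45ui75

Offset from 180°W / 90°S: lon 149.73228°, lat 165.35532°.
Field: lon ⌊149.73228/20⌋ = 7 → H; lat ⌊165.35532/10⌋ = 16 → Q.
Square: lon ⌊9.73228/2⌋ = 4; lat ⌊5.35532/1⌋ = 5.
Subsquare: lon ⌊1.73228/0.0833333⌋ = 20 → u; lat ⌊0.35532/0.0416667⌋ = 8 → i.
Extended square: lon ⌊0.06562/0.00833333⌋ = 7; lat ⌊0.02199/0.00416667⌋ = 5.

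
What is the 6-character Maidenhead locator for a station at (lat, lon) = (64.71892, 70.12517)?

Offset from 180°W / 90°S: lon 250.1252°, lat 154.7189°.
Field: 250.1252/20 → 12 → M, 154.7189/10 → 15 → P; chars MP.
Square: 10.1252/2 → 5, 4.7189/1 → 4; chars 54.
Subsquare: 0.1252/0.0833333 → 1 → b, 0.7189/0.0416667 → 17 → r; chars br.

MP54br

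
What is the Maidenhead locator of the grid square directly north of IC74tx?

Latitude subsquare x = 23; +1 → 24, wraps to 0 = a, carry into square.
Latitude square 4; +1 → 5.
The longitude characters are unchanged.

IC75ta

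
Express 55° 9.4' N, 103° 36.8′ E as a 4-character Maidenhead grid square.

OO15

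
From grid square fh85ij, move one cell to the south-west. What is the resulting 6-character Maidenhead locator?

FH85hi

Longitude subsquare i = 8; −1 → 7 = h.
Latitude subsquare j = 9; −1 → 8 = i.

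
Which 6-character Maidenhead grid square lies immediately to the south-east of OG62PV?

OG62qu

Longitude subsquare p = 15; +1 → 16 = q.
Latitude subsquare v = 21; −1 → 20 = u.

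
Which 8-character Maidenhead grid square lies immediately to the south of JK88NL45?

JK88nl44

Latitude extended square 5; −1 → 4.
The longitude characters are unchanged.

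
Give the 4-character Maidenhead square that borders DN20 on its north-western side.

DN11

Longitude square 2; −1 → 1.
Latitude square 0; +1 → 1.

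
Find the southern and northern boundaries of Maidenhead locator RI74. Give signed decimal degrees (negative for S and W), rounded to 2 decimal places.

-6.00, -5.00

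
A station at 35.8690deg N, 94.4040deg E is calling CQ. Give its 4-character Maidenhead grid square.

Add 180° to longitude and 90° to latitude: 274.40, 125.87.
Field: lon ⌊274.40/20⌋ = 13 → N; lat ⌊125.87/10⌋ = 12 → M.
Square: lon ⌊14.40/2⌋ = 7; lat ⌊5.87/1⌋ = 5.

NM75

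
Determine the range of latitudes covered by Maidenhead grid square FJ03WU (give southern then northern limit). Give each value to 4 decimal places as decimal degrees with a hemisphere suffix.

3.8333° N, 3.8750° N

Field F=5, J=9: +5·20° lon, +9·10° lat → SW at lon -80°, lat 0°.
Square 0, 3: +0·2° lon, +3·1° lat → SW at lon -80°, lat 3°.
Subsquare w=22, u=20: +22·0.0833333° lon, +20·0.0416667° lat → SW at lon -78.1667°, lat 3.83333°.
Cell spans 0.0833333° lon × 0.0416667° lat.
south 3.8333° N, north 3.8750° N.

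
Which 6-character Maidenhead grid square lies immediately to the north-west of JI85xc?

JI85wd

Longitude subsquare x = 23; −1 → 22 = w.
Latitude subsquare c = 2; +1 → 3 = d.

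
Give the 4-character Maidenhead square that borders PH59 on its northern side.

Latitude square 9; +1 → 10, wraps to 0, carry into field.
Latitude field H = 7; +1 → 8 = I.
The longitude characters are unchanged.

PI50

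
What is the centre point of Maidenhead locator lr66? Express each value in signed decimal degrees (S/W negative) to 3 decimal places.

86.500, 53.000

Field L=11, R=17: +11·20° lon, +17·10° lat → SW at lon 40°, lat 80°.
Square 6, 6: +6·2° lon, +6·1° lat → SW at lon 52°, lat 86°.
Cell spans 2° lon × 1° lat. Centre is SW corner plus half of each.
latitude 86.500, longitude 53.000.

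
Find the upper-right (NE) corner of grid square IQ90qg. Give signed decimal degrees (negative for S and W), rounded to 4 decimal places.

70.2917, -0.5833

Field I=8, Q=16: +8·20° lon, +16·10° lat → SW at lon -20°, lat 70°.
Square 9, 0: +9·2° lon, +0·1° lat → SW at lon -2°, lat 70°.
Subsquare q=16, g=6: +16·0.0833333° lon, +6·0.0416667° lat → SW at lon -0.666667°, lat 70.25°.
Cell spans 0.0833333° lon × 0.0416667° lat. NE corner is SW corner plus one full cell.
latitude 70.2917, longitude -0.5833.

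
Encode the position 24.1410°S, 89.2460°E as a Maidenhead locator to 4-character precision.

Shift to the Maidenhead origin (180°W, 90°S): lon 269.25, lat 65.86.
Field: 269.25/20 → 13 → N, 65.86/10 → 6 → G; chars NG.
Square: 9.25/2 → 4, 5.86/1 → 5; chars 45.

NG45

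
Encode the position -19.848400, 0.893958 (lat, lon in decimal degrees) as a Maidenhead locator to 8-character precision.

Offset from 180°W / 90°S: lon 180.89396°, lat 70.15160°.
Field: lon ⌊180.89396/20⌋ = 9 → J; lat ⌊70.15160/10⌋ = 7 → H.
Square: lon ⌊0.89396/2⌋ = 0; lat ⌊0.15160/1⌋ = 0.
Subsquare: lon ⌊0.89396/0.0833333⌋ = 10 → k; lat ⌊0.15160/0.0416667⌋ = 3 → d.
Extended square: lon ⌊0.06062/0.00833333⌋ = 7; lat ⌊0.02660/0.00416667⌋ = 6.

JH00kd76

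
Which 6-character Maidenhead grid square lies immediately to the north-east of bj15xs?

BJ25at

Longitude subsquare x = 23; +1 → 24, wraps to 0 = a, carry into square.
Longitude square 1; +1 → 2.
Latitude subsquare s = 18; +1 → 19 = t.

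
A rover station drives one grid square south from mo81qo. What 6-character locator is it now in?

MO81qn

Latitude subsquare o = 14; −1 → 13 = n.
The longitude characters are unchanged.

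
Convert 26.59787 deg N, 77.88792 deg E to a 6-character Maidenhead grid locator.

Offset from 180°W / 90°S: lon 257.8879°, lat 116.5979°.
Field (20°×10°, letters A–R): 257.8879/20 → 12 → M, 116.5979/10 → 11 → L; chars ML.
Square (2°×1°, digits 0–9): 17.8879/2 → 8, 6.5979/1 → 6; chars 86.
Subsquare (5′×2.5′, letters a–x): 1.8879/0.0833333 → 22 → w, 0.5979/0.0416667 → 14 → o; chars wo.

ML86wo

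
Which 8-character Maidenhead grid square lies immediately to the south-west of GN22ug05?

GN22tg94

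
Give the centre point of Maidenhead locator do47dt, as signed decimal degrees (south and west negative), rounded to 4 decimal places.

57.8125, -111.7083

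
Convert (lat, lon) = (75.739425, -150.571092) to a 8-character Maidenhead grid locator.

Offset from 180°W / 90°S: lon 29.42891°, lat 165.73942°.
Field (20°×10°, letters A–R): 29.42891/20 → 1 → B, 165.73942/10 → 16 → Q; chars BQ.
Square (2°×1°, digits 0–9): 9.42891/2 → 4, 5.73942/1 → 5; chars 45.
Subsquare (5′×2.5′, letters a–x): 1.42891/0.0833333 → 17 → r, 0.73942/0.0416667 → 17 → r; chars rr.
Extended square (30″×15″, digits 0–9): 0.01224/0.00833333 → 1, 0.03109/0.00416667 → 7; chars 17.

BQ45rr17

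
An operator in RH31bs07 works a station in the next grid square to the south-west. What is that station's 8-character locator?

RH31as96

Longitude extended square 0; −1 → -1, wraps to 9, carry into subsquare.
Longitude subsquare b = 1; −1 → 0 = a.
Latitude extended square 7; −1 → 6.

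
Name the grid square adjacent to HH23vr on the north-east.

HH23ws

Longitude subsquare v = 21; +1 → 22 = w.
Latitude subsquare r = 17; +1 → 18 = s.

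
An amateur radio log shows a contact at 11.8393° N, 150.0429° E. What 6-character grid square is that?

QK51au

Shift to the Maidenhead origin (180°W, 90°S): lon 330.0429, lat 101.8393.
Field: lon ⌊330.0429/20⌋ = 16 → Q; lat ⌊101.8393/10⌋ = 10 → K.
Square: lon ⌊10.0429/2⌋ = 5; lat ⌊1.8393/1⌋ = 1.
Subsquare: lon ⌊0.0429/0.0833333⌋ = 0 → a; lat ⌊0.8393/0.0416667⌋ = 20 → u.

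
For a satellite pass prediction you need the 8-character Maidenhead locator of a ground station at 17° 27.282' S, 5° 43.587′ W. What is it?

IH72dn20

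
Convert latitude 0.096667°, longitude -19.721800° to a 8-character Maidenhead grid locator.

IJ00dc33

Shift to the Maidenhead origin (180°W, 90°S): lon 160.27820, lat 90.09667.
Field: lon ⌊160.27820/20⌋ = 8 → I; lat ⌊90.09667/10⌋ = 9 → J.
Square: lon ⌊0.27820/2⌋ = 0; lat ⌊0.09667/1⌋ = 0.
Subsquare: lon ⌊0.27820/0.0833333⌋ = 3 → d; lat ⌊0.09667/0.0416667⌋ = 2 → c.
Extended square: lon ⌊0.02820/0.00833333⌋ = 3; lat ⌊0.01333/0.00416667⌋ = 3.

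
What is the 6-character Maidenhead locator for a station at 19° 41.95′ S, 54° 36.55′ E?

LH70hh

Shift to the Maidenhead origin (180°W, 90°S): lon 234.6092, lat 70.3008.
Field (20°×10°, letters A–R): lon ⌊234.6092/20⌋ = 11 → L; lat ⌊70.3008/10⌋ = 7 → H.
Square (2°×1°, digits 0–9): lon ⌊14.6092/2⌋ = 7; lat ⌊0.3008/1⌋ = 0.
Subsquare (5′×2.5′, letters a–x): lon ⌊0.6092/0.0833333⌋ = 7 → h; lat ⌊0.3008/0.0416667⌋ = 7 → h.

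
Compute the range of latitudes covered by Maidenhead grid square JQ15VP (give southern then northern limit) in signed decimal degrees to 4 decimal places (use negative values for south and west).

Field J=9, Q=16: +9·20° lon, +16·10° lat → SW at lon 0°, lat 70°.
Square 1, 5: +1·2° lon, +5·1° lat → SW at lon 2°, lat 75°.
Subsquare v=21, p=15: +21·0.0833333° lon, +15·0.0416667° lat → SW at lon 3.75°, lat 75.625°.
Cell spans 0.0833333° lon × 0.0416667° lat.
south 75.6250, north 75.6667.

75.6250, 75.6667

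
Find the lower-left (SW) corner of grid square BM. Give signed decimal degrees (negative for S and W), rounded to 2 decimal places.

Field B=1, M=12: +1·20° lon, +12·10° lat → SW at lon -160°, lat 30°.
latitude 30.00, longitude -160.00.

30.00, -160.00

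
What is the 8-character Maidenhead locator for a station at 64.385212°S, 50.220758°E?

LC55co67

Add 180° to longitude and 90° to latitude: 230.22076, 25.61479.
Field (20°×10°, letters A–R): 230.22076/20 → 11 → L, 25.61479/10 → 2 → C; chars LC.
Square (2°×1°, digits 0–9): 10.22076/2 → 5, 5.61479/1 → 5; chars 55.
Subsquare (5′×2.5′, letters a–x): 0.22076/0.0833333 → 2 → c, 0.61479/0.0416667 → 14 → o; chars co.
Extended square (30″×15″, digits 0–9): 0.05409/0.00833333 → 6, 0.03145/0.00416667 → 7; chars 67.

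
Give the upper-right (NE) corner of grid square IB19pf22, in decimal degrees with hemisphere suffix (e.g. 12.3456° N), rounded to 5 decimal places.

Field I=8, B=1: +8·20° lon, +1·10° lat → SW at lon -20°, lat -80°.
Square 1, 9: +1·2° lon, +9·1° lat → SW at lon -18°, lat -71°.
Subsquare p=15, f=5: +15·0.0833333° lon, +5·0.0416667° lat → SW at lon -16.75°, lat -70.7917°.
Extended square 2, 2: +2·0.00833333° lon, +2·0.00416667° lat → SW at lon -16.7333°, lat -70.7833°.
Cell spans 0.00833333° lon × 0.00416667° lat. NE corner is SW corner plus one full cell.
latitude 70.77917° S, longitude 16.72500° W.

70.77917° S, 16.72500° W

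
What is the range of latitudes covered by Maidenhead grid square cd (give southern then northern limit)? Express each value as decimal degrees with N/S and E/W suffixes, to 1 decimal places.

Field C=2, D=3: +2·20° lon, +3·10° lat → SW at lon -140°, lat -60°.
Cell spans 20° lon × 10° lat.
south 60.0° S, north 50.0° S.

60.0° S, 50.0° S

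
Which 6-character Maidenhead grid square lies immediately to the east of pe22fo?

Longitude subsquare f = 5; +1 → 6 = g.
The latitude characters are unchanged.

PE22go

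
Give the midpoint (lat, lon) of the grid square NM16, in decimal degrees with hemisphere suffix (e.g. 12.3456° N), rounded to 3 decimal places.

36.500° N, 83.000° E

Field N=13, M=12: +13·20° lon, +12·10° lat → SW at lon 80°, lat 30°.
Square 1, 6: +1·2° lon, +6·1° lat → SW at lon 82°, lat 36°.
Cell spans 2° lon × 1° lat. Centre is SW corner plus half of each.
latitude 36.500° N, longitude 83.000° E.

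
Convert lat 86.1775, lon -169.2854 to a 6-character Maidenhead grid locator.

AR56ie

Shift to the Maidenhead origin (180°W, 90°S): lon 10.7146, lat 176.1775.
Field: lon ⌊10.7146/20⌋ = 0 → A; lat ⌊176.1775/10⌋ = 17 → R.
Square: lon ⌊10.7146/2⌋ = 5; lat ⌊6.1775/1⌋ = 6.
Subsquare: lon ⌊0.7146/0.0833333⌋ = 8 → i; lat ⌊0.1775/0.0416667⌋ = 4 → e.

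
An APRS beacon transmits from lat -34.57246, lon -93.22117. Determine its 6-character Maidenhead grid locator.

EF35jk

Shift to the Maidenhead origin (180°W, 90°S): lon 86.7788, lat 55.4275.
Field: lon ⌊86.7788/20⌋ = 4 → E; lat ⌊55.4275/10⌋ = 5 → F.
Square: lon ⌊6.7788/2⌋ = 3; lat ⌊5.4275/1⌋ = 5.
Subsquare: lon ⌊0.7788/0.0833333⌋ = 9 → j; lat ⌊0.4275/0.0416667⌋ = 10 → k.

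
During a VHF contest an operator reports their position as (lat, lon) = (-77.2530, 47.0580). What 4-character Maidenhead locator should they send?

LB32

Shift to the Maidenhead origin (180°W, 90°S): lon 227.06, lat 12.75.
Field: lon ⌊227.06/20⌋ = 11 → L; lat ⌊12.75/10⌋ = 1 → B.
Square: lon ⌊7.06/2⌋ = 3; lat ⌊2.75/1⌋ = 2.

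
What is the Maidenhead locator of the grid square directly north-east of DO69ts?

DO69ut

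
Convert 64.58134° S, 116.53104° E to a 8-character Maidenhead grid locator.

OC85gk30

Offset from 180°W / 90°S: lon 296.53104°, lat 25.41866°.
Field (20°×10°, letters A–R): 296.53104/20 → 14 → O, 25.41866/10 → 2 → C; chars OC.
Square (2°×1°, digits 0–9): 16.53104/2 → 8, 5.41866/1 → 5; chars 85.
Subsquare (5′×2.5′, letters a–x): 0.53104/0.0833333 → 6 → g, 0.41866/0.0416667 → 10 → k; chars gk.
Extended square (30″×15″, digits 0–9): 0.03104/0.00833333 → 3, 0.00199/0.00416667 → 0; chars 30.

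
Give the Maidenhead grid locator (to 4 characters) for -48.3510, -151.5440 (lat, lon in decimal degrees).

Add 180° to longitude and 90° to latitude: 28.46, 41.65.
Field: lon ⌊28.46/20⌋ = 1 → B; lat ⌊41.65/10⌋ = 4 → E.
Square: lon ⌊8.46/2⌋ = 4; lat ⌊1.65/1⌋ = 1.

BE41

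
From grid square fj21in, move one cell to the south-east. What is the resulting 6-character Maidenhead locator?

Longitude subsquare i = 8; +1 → 9 = j.
Latitude subsquare n = 13; −1 → 12 = m.

FJ21jm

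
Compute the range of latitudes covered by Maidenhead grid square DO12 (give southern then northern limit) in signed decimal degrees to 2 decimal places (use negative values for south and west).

52.00, 53.00

Field D=3, O=14: +3·20° lon, +14·10° lat → SW at lon -120°, lat 50°.
Square 1, 2: +1·2° lon, +2·1° lat → SW at lon -118°, lat 52°.
Cell spans 2° lon × 1° lat.
south 52.00, north 53.00.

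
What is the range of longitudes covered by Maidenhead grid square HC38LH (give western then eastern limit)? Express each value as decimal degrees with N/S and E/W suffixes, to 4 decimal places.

33.0833° W, 33.0000° W

Field H=7, C=2: +7·20° lon, +2·10° lat → SW at lon -40°, lat -70°.
Square 3, 8: +3·2° lon, +8·1° lat → SW at lon -34°, lat -62°.
Subsquare l=11, h=7: +11·0.0833333° lon, +7·0.0416667° lat → SW at lon -33.0833°, lat -61.7083°.
Cell spans 0.0833333° lon × 0.0416667° lat.
west 33.0833° W, east 33.0000° W.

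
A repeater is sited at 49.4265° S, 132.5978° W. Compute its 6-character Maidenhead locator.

CE30qn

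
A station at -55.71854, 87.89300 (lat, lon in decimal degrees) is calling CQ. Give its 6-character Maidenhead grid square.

Add 180° to longitude and 90° to latitude: 267.8930, 34.2815.
Field (20°×10°, letters A–R): 267.8930/20 → 13 → N, 34.2815/10 → 3 → D; chars ND.
Square (2°×1°, digits 0–9): 7.8930/2 → 3, 4.2815/1 → 4; chars 34.
Subsquare (5′×2.5′, letters a–x): 1.8930/0.0833333 → 22 → w, 0.2815/0.0416667 → 6 → g; chars wg.

ND34wg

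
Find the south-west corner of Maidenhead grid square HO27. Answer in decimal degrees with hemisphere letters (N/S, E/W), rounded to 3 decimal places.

57.000° N, 36.000° W

Field H=7, O=14: +7·20° lon, +14·10° lat → SW at lon -40°, lat 50°.
Square 2, 7: +2·2° lon, +7·1° lat → SW at lon -36°, lat 57°.
latitude 57.000° N, longitude 36.000° W.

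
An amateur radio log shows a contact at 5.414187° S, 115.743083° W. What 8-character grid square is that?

DI24do00

Shift to the Maidenhead origin (180°W, 90°S): lon 64.25692, lat 84.58581.
Field (20°×10°, letters A–R): lon ⌊64.25692/20⌋ = 3 → D; lat ⌊84.58581/10⌋ = 8 → I.
Square (2°×1°, digits 0–9): lon ⌊4.25692/2⌋ = 2; lat ⌊4.58581/1⌋ = 4.
Subsquare (5′×2.5′, letters a–x): lon ⌊0.25692/0.0833333⌋ = 3 → d; lat ⌊0.58581/0.0416667⌋ = 14 → o.
Extended square (30″×15″, digits 0–9): lon ⌊0.00692/0.00833333⌋ = 0; lat ⌊0.00248/0.00416667⌋ = 0.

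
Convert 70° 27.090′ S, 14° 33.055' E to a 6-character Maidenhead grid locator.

JB79gn

Offset from 180°W / 90°S: lon 194.5509°, lat 19.5485°.
Field: lon ⌊194.5509/20⌋ = 9 → J; lat ⌊19.5485/10⌋ = 1 → B.
Square: lon ⌊14.5509/2⌋ = 7; lat ⌊9.5485/1⌋ = 9.
Subsquare: lon ⌊0.5509/0.0833333⌋ = 6 → g; lat ⌊0.5485/0.0416667⌋ = 13 → n.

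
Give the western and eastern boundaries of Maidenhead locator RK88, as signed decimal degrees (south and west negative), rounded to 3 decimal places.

Field R=17, K=10: +17·20° lon, +10·10° lat → SW at lon 160°, lat 10°.
Square 8, 8: +8·2° lon, +8·1° lat → SW at lon 176°, lat 18°.
Cell spans 2° lon × 1° lat.
west 176.000, east 178.000.

176.000, 178.000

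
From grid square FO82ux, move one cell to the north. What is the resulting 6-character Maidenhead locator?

FO83ua

Latitude subsquare x = 23; +1 → 24, wraps to 0 = a, carry into square.
Latitude square 2; +1 → 3.
The longitude characters are unchanged.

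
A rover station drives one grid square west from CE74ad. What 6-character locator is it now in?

CE64xd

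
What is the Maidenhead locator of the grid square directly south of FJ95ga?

Latitude subsquare a = 0; −1 → -1, wraps to 23 = x, carry into square.
Latitude square 5; −1 → 4.
The longitude characters are unchanged.

FJ94gx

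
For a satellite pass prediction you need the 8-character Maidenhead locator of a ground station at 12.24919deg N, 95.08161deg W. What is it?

Add 180° to longitude and 90° to latitude: 84.91839, 102.24919.
Field (20°×10°, letters A–R): lon ⌊84.91839/20⌋ = 4 → E; lat ⌊102.24919/10⌋ = 10 → K.
Square (2°×1°, digits 0–9): lon ⌊4.91839/2⌋ = 2; lat ⌊2.24919/1⌋ = 2.
Subsquare (5′×2.5′, letters a–x): lon ⌊0.91839/0.0833333⌋ = 11 → l; lat ⌊0.24919/0.0416667⌋ = 5 → f.
Extended square (30″×15″, digits 0–9): lon ⌊0.00172/0.00833333⌋ = 0; lat ⌊0.04086/0.00416667⌋ = 9.

EK22lf09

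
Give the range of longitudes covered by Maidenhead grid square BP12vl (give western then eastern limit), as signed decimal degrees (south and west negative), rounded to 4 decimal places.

-156.2500, -156.1667

Field B=1, P=15: +1·20° lon, +15·10° lat → SW at lon -160°, lat 60°.
Square 1, 2: +1·2° lon, +2·1° lat → SW at lon -158°, lat 62°.
Subsquare v=21, l=11: +21·0.0833333° lon, +11·0.0416667° lat → SW at lon -156.25°, lat 62.4583°.
Cell spans 0.0833333° lon × 0.0416667° lat.
west -156.2500, east -156.1667.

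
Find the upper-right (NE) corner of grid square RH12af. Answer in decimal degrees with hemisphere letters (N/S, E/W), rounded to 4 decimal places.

17.7500° S, 162.0833° E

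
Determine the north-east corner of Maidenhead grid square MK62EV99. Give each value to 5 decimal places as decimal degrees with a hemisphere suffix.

12.91667° N, 72.41667° E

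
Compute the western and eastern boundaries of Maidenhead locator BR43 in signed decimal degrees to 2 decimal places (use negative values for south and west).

-152.00, -150.00

Field B=1, R=17: +1·20° lon, +17·10° lat → SW at lon -160°, lat 80°.
Square 4, 3: +4·2° lon, +3·1° lat → SW at lon -152°, lat 83°.
Cell spans 2° lon × 1° lat.
west -152.00, east -150.00.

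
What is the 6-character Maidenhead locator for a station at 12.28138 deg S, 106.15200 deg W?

Offset from 180°W / 90°S: lon 73.8480°, lat 77.7186°.
Field: 73.8480/20 → 3 → D, 77.7186/10 → 7 → H; chars DH.
Square: 13.8480/2 → 6, 7.7186/1 → 7; chars 67.
Subsquare: 1.8480/0.0833333 → 22 → w, 0.7186/0.0416667 → 17 → r; chars wr.

DH67wr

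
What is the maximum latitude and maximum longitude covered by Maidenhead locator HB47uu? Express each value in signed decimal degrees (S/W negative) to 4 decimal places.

Field H=7, B=1: +7·20° lon, +1·10° lat → SW at lon -40°, lat -80°.
Square 4, 7: +4·2° lon, +7·1° lat → SW at lon -32°, lat -73°.
Subsquare u=20, u=20: +20·0.0833333° lon, +20·0.0416667° lat → SW at lon -30.3333°, lat -72.1667°.
Cell spans 0.0833333° lon × 0.0416667° lat. NE corner is SW corner plus one full cell.
latitude -72.1250, longitude -30.2500.

-72.1250, -30.2500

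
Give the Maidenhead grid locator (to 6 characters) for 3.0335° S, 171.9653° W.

Shift to the Maidenhead origin (180°W, 90°S): lon 8.0347, lat 86.9665.
Field (20°×10°, letters A–R): 8.0347/20 → 0 → A, 86.9665/10 → 8 → I; chars AI.
Square (2°×1°, digits 0–9): 8.0347/2 → 4, 6.9665/1 → 6; chars 46.
Subsquare (5′×2.5′, letters a–x): 0.0347/0.0833333 → 0 → a, 0.9665/0.0416667 → 23 → x; chars ax.

AI46ax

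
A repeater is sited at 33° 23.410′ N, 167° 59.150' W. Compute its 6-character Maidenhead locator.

Offset from 180°W / 90°S: lon 12.0142°, lat 123.3902°.
Field (20°×10°, letters A–R): 12.0142/20 → 0 → A, 123.3902/10 → 12 → M; chars AM.
Square (2°×1°, digits 0–9): 12.0142/2 → 6, 3.3902/1 → 3; chars 63.
Subsquare (5′×2.5′, letters a–x): 0.0142/0.0833333 → 0 → a, 0.3902/0.0416667 → 9 → j; chars aj.

AM63aj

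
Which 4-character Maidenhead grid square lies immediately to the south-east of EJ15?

Longitude square 1; +1 → 2.
Latitude square 5; −1 → 4.

EJ24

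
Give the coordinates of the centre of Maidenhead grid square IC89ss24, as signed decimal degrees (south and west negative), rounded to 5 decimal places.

-60.23125, -2.47917

Field I=8, C=2: +8·20° lon, +2·10° lat → SW at lon -20°, lat -70°.
Square 8, 9: +8·2° lon, +9·1° lat → SW at lon -4°, lat -61°.
Subsquare s=18, s=18: +18·0.0833333° lon, +18·0.0416667° lat → SW at lon -2.5°, lat -60.25°.
Extended square 2, 4: +2·0.00833333° lon, +4·0.00416667° lat → SW at lon -2.48333°, lat -60.2333°.
Cell spans 0.00833333° lon × 0.00416667° lat. Centre is SW corner plus half of each.
latitude -60.23125, longitude -2.47917.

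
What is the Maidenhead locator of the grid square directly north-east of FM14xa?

FM24ab

Longitude subsquare x = 23; +1 → 24, wraps to 0 = a, carry into square.
Longitude square 1; +1 → 2.
Latitude subsquare a = 0; +1 → 1 = b.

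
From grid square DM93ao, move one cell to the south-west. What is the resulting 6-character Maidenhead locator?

Longitude subsquare a = 0; −1 → -1, wraps to 23 = x, carry into square.
Longitude square 9; −1 → 8.
Latitude subsquare o = 14; −1 → 13 = n.

DM83xn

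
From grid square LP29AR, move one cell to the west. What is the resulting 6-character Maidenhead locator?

LP19xr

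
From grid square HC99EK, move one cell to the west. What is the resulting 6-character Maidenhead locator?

HC99dk

Longitude subsquare e = 4; −1 → 3 = d.
The latitude characters are unchanged.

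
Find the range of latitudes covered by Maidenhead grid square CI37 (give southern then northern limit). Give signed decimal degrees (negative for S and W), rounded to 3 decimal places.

-3.000, -2.000

Field C=2, I=8: +2·20° lon, +8·10° lat → SW at lon -140°, lat -10°.
Square 3, 7: +3·2° lon, +7·1° lat → SW at lon -134°, lat -3°.
Cell spans 2° lon × 1° lat.
south -3.000, north -2.000.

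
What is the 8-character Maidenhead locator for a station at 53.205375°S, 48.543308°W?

Add 180° to longitude and 90° to latitude: 131.45669, 36.79463.
Field: 131.45669/20 → 6 → G, 36.79463/10 → 3 → D; chars GD.
Square: 11.45669/2 → 5, 6.79463/1 → 6; chars 56.
Subsquare: 1.45669/0.0833333 → 17 → r, 0.79463/0.0416667 → 19 → t; chars rt.
Extended square: 0.04003/0.00833333 → 4, 0.00296/0.00416667 → 0; chars 40.

GD56rt40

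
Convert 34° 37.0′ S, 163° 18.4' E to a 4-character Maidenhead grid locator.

RF15

Shift to the Maidenhead origin (180°W, 90°S): lon 343.31, lat 55.38.
Field: lon ⌊343.31/20⌋ = 17 → R; lat ⌊55.38/10⌋ = 5 → F.
Square: lon ⌊3.31/2⌋ = 1; lat ⌊5.38/1⌋ = 5.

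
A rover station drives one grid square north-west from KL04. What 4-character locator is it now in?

JL95

Longitude square 0; −1 → -1, wraps to 9, carry into field.
Longitude field K = 10; −1 → 9 = J.
Latitude square 4; +1 → 5.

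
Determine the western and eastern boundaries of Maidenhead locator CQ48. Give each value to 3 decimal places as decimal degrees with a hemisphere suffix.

Field C=2, Q=16: +2·20° lon, +16·10° lat → SW at lon -140°, lat 70°.
Square 4, 8: +4·2° lon, +8·1° lat → SW at lon -132°, lat 78°.
Cell spans 2° lon × 1° lat.
west 132.000° W, east 130.000° W.

132.000° W, 130.000° W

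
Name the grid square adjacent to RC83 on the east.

RC93

Longitude square 8; +1 → 9.
The latitude characters are unchanged.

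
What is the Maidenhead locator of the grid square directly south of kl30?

Latitude square 0; −1 → -1, wraps to 9, carry into field.
Latitude field L = 11; −1 → 10 = K.
The longitude characters are unchanged.

KK39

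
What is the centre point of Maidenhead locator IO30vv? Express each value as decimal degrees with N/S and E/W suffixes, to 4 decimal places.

Field I=8, O=14: +8·20° lon, +14·10° lat → SW at lon -20°, lat 50°.
Square 3, 0: +3·2° lon, +0·1° lat → SW at lon -14°, lat 50°.
Subsquare v=21, v=21: +21·0.0833333° lon, +21·0.0416667° lat → SW at lon -12.25°, lat 50.875°.
Cell spans 0.0833333° lon × 0.0416667° lat. Centre is SW corner plus half of each.
latitude 50.8958° N, longitude 12.2083° W.

50.8958° N, 12.2083° W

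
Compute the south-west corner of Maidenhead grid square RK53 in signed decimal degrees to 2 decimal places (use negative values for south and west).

13.00, 170.00

Field R=17, K=10: +17·20° lon, +10·10° lat → SW at lon 160°, lat 10°.
Square 5, 3: +5·2° lon, +3·1° lat → SW at lon 170°, lat 13°.
latitude 13.00, longitude 170.00.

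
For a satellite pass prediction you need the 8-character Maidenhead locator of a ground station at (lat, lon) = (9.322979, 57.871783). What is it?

Add 180° to longitude and 90° to latitude: 237.87178, 99.32298.
Field: lon ⌊237.87178/20⌋ = 11 → L; lat ⌊99.32298/10⌋ = 9 → J.
Square: lon ⌊17.87178/2⌋ = 8; lat ⌊9.32298/1⌋ = 9.
Subsquare: lon ⌊1.87178/0.0833333⌋ = 22 → w; lat ⌊0.32298/0.0416667⌋ = 7 → h.
Extended square: lon ⌊0.03845/0.00833333⌋ = 4; lat ⌊0.03131/0.00416667⌋ = 7.

LJ89wh47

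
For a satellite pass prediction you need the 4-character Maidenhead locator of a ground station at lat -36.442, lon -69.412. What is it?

FF53

Offset from 180°W / 90°S: lon 110.59°, lat 53.56°.
Field: lon ⌊110.59/20⌋ = 5 → F; lat ⌊53.56/10⌋ = 5 → F.
Square: lon ⌊10.59/2⌋ = 5; lat ⌊3.56/1⌋ = 3.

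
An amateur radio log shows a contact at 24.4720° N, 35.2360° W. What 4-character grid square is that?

HL24

Offset from 180°W / 90°S: lon 144.76°, lat 114.47°.
Field: lon ⌊144.76/20⌋ = 7 → H; lat ⌊114.47/10⌋ = 11 → L.
Square: lon ⌊4.76/2⌋ = 2; lat ⌊4.47/1⌋ = 4.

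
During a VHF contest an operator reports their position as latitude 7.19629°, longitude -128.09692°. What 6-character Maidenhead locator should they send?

Add 180° to longitude and 90° to latitude: 51.9031, 97.1963.
Field: 51.9031/20 → 2 → C, 97.1963/10 → 9 → J; chars CJ.
Square: 11.9031/2 → 5, 7.1963/1 → 7; chars 57.
Subsquare: 1.9031/0.0833333 → 22 → w, 0.1963/0.0416667 → 4 → e; chars we.

CJ57we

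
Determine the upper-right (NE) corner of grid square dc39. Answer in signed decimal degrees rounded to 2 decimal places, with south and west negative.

Field D=3, C=2: +3·20° lon, +2·10° lat → SW at lon -120°, lat -70°.
Square 3, 9: +3·2° lon, +9·1° lat → SW at lon -114°, lat -61°.
Cell spans 2° lon × 1° lat. NE corner is SW corner plus one full cell.
latitude -60.00, longitude -112.00.

-60.00, -112.00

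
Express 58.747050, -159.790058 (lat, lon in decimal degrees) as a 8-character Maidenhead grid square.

Offset from 180°W / 90°S: lon 20.20994°, lat 148.74705°.
Field (20°×10°, letters A–R): lon ⌊20.20994/20⌋ = 1 → B; lat ⌊148.74705/10⌋ = 14 → O.
Square (2°×1°, digits 0–9): lon ⌊0.20994/2⌋ = 0; lat ⌊8.74705/1⌋ = 8.
Subsquare (5′×2.5′, letters a–x): lon ⌊0.20994/0.0833333⌋ = 2 → c; lat ⌊0.74705/0.0416667⌋ = 17 → r.
Extended square (30″×15″, digits 0–9): lon ⌊0.04328/0.00833333⌋ = 5; lat ⌊0.03872/0.00416667⌋ = 9.

BO08cr59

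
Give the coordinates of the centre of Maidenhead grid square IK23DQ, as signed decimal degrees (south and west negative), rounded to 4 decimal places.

Field I=8, K=10: +8·20° lon, +10·10° lat → SW at lon -20°, lat 10°.
Square 2, 3: +2·2° lon, +3·1° lat → SW at lon -16°, lat 13°.
Subsquare d=3, q=16: +3·0.0833333° lon, +16·0.0416667° lat → SW at lon -15.75°, lat 13.6667°.
Cell spans 0.0833333° lon × 0.0416667° lat. Centre is SW corner plus half of each.
latitude 13.6875, longitude -15.7083.

13.6875, -15.7083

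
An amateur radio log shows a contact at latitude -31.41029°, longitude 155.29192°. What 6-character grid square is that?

Add 180° to longitude and 90° to latitude: 335.2919, 58.5897.
Field (20°×10°, letters A–R): 335.2919/20 → 16 → Q, 58.5897/10 → 5 → F; chars QF.
Square (2°×1°, digits 0–9): 15.2919/2 → 7, 8.5897/1 → 8; chars 78.
Subsquare (5′×2.5′, letters a–x): 1.2919/0.0833333 → 15 → p, 0.5897/0.0416667 → 14 → o; chars po.

QF78po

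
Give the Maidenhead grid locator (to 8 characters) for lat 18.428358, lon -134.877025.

CK28nk42

Add 180° to longitude and 90° to latitude: 45.12297, 108.42836.
Field: lon ⌊45.12297/20⌋ = 2 → C; lat ⌊108.42836/10⌋ = 10 → K.
Square: lon ⌊5.12297/2⌋ = 2; lat ⌊8.42836/1⌋ = 8.
Subsquare: lon ⌊1.12297/0.0833333⌋ = 13 → n; lat ⌊0.42836/0.0416667⌋ = 10 → k.
Extended square: lon ⌊0.03964/0.00833333⌋ = 4; lat ⌊0.01169/0.00416667⌋ = 2.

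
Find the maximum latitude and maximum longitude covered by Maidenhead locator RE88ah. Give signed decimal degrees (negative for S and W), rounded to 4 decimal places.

-41.6667, 176.0833

Field R=17, E=4: +17·20° lon, +4·10° lat → SW at lon 160°, lat -50°.
Square 8, 8: +8·2° lon, +8·1° lat → SW at lon 176°, lat -42°.
Subsquare a=0, h=7: +0·0.0833333° lon, +7·0.0416667° lat → SW at lon 176°, lat -41.7083°.
Cell spans 0.0833333° lon × 0.0416667° lat. NE corner is SW corner plus one full cell.
latitude -41.6667, longitude 176.0833.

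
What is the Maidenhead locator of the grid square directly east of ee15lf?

EE15mf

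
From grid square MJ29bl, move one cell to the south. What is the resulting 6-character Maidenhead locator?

MJ29bk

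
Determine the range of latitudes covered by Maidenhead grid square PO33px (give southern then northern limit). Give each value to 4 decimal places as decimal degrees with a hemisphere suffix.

53.9583° N, 54.0000° N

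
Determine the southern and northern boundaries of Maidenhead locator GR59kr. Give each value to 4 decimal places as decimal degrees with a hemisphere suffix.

89.7083° N, 89.7500° N

Field G=6, R=17: +6·20° lon, +17·10° lat → SW at lon -60°, lat 80°.
Square 5, 9: +5·2° lon, +9·1° lat → SW at lon -50°, lat 89°.
Subsquare k=10, r=17: +10·0.0833333° lon, +17·0.0416667° lat → SW at lon -49.1667°, lat 89.7083°.
Cell spans 0.0833333° lon × 0.0416667° lat.
south 89.7083° N, north 89.7500° N.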